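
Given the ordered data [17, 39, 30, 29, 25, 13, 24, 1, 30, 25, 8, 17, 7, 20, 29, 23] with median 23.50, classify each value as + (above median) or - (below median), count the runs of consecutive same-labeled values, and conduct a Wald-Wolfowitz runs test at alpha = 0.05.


Step 1: Compute median = 23.50; label A = above, B = below.
Labels in order: BAAAABABAABBBBAB  (n_A = 8, n_B = 8)
Step 2: Count runs R = 9.
Step 3: Under H0 (random ordering), E[R] = 2*n_A*n_B/(n_A+n_B) + 1 = 2*8*8/16 + 1 = 9.0000.
        Var[R] = 2*n_A*n_B*(2*n_A*n_B - n_A - n_B) / ((n_A+n_B)^2 * (n_A+n_B-1)) = 14336/3840 = 3.7333.
        SD[R] = 1.9322.
Step 4: R = E[R], so z = 0 with no continuity correction.
Step 5: Two-sided p-value via normal approximation = 2*(1 - Phi(|z|)) = 1.000000.
Step 6: alpha = 0.05. fail to reject H0.

R = 9, z = 0.0000, p = 1.000000, fail to reject H0.


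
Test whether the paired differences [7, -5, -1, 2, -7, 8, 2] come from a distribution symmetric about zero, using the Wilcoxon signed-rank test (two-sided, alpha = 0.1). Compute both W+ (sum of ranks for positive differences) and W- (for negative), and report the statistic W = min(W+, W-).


Step 1: Drop any zero differences (none here) and take |d_i|.
|d| = [7, 5, 1, 2, 7, 8, 2]
Step 2: Midrank |d_i| (ties get averaged ranks).
ranks: |7|->5.5, |5|->4, |1|->1, |2|->2.5, |7|->5.5, |8|->7, |2|->2.5
Step 3: Attach original signs; sum ranks with positive sign and with negative sign.
W+ = 5.5 + 2.5 + 7 + 2.5 = 17.5
W- = 4 + 1 + 5.5 = 10.5
(Check: W+ + W- = 28 should equal n(n+1)/2 = 28.)
Step 4: Test statistic W = min(W+, W-) = 10.5.
Step 5: Ties in |d|, so use the tie-corrected normal approximation.
        E[W] = n(n+1)/4 = 7*8/4 = 14.
        Tie groups: |d|=2 (t=2), |d|=7 (t=2); sum(t^3 - t) = 12.
        Var[W] = n(n+1)(2n+1)/24 - sum(t^3-t)/48 = 840/24 - 12/48 = 34.75.
        z = (W - E[W]) / sqrt(Var[W]) = (10.5 - 14) / 5.8949 = -0.5937.
        Two-sided p = 2*Phi(z) = 0.552691.
Step 6: alpha = 0.1. fail to reject H0.

W+ = 17.5, W- = 10.5, W = min = 10.5, p = 0.552691, fail to reject H0.


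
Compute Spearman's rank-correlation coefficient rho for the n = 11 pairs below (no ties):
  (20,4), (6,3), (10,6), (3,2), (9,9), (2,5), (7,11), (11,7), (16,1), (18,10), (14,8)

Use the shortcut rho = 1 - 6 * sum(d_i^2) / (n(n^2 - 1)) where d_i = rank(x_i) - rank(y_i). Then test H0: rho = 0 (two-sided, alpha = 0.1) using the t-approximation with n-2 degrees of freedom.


Step 1: Rank x and y separately (midranks; no ties here).
rank(x): 20->11, 6->3, 10->6, 3->2, 9->5, 2->1, 7->4, 11->7, 16->9, 18->10, 14->8
rank(y): 4->4, 3->3, 6->6, 2->2, 9->9, 5->5, 11->11, 7->7, 1->1, 10->10, 8->8
Step 2: d_i = R_x(i) - R_y(i); compute d_i^2.
  (11-4)^2=49, (3-3)^2=0, (6-6)^2=0, (2-2)^2=0, (5-9)^2=16, (1-5)^2=16, (4-11)^2=49, (7-7)^2=0, (9-1)^2=64, (10-10)^2=0, (8-8)^2=0
sum(d^2) = 194.
Step 3: rho = 1 - 6*194 / (11*(11^2 - 1)) = 1 - 1164/1320 = 0.118182.
Step 4: Under H0, t = rho * sqrt((n-2)/(1-rho^2)) = 0.3570 ~ t(9).
Step 5: Two-sided p-value from the t-distribution with 9 df = 0.729285.
Step 6: alpha = 0.1. fail to reject H0.

rho = 0.1182, p = 0.729285, fail to reject H0 at alpha = 0.1.


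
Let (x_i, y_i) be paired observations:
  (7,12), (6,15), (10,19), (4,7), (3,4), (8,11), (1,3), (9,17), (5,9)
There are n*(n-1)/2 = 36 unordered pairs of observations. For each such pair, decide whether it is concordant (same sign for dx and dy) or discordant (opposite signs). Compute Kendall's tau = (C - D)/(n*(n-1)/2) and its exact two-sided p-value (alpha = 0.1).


Step 1: Enumerate the 36 unordered pairs (i,j) with i<j and classify each by sign(x_j-x_i) * sign(y_j-y_i).
  (1,2):dx=-1,dy=+3->D; (1,3):dx=+3,dy=+7->C; (1,4):dx=-3,dy=-5->C; (1,5):dx=-4,dy=-8->C
  (1,6):dx=+1,dy=-1->D; (1,7):dx=-6,dy=-9->C; (1,8):dx=+2,dy=+5->C; (1,9):dx=-2,dy=-3->C
  (2,3):dx=+4,dy=+4->C; (2,4):dx=-2,dy=-8->C; (2,5):dx=-3,dy=-11->C; (2,6):dx=+2,dy=-4->D
  (2,7):dx=-5,dy=-12->C; (2,8):dx=+3,dy=+2->C; (2,9):dx=-1,dy=-6->C; (3,4):dx=-6,dy=-12->C
  (3,5):dx=-7,dy=-15->C; (3,6):dx=-2,dy=-8->C; (3,7):dx=-9,dy=-16->C; (3,8):dx=-1,dy=-2->C
  (3,9):dx=-5,dy=-10->C; (4,5):dx=-1,dy=-3->C; (4,6):dx=+4,dy=+4->C; (4,7):dx=-3,dy=-4->C
  (4,8):dx=+5,dy=+10->C; (4,9):dx=+1,dy=+2->C; (5,6):dx=+5,dy=+7->C; (5,7):dx=-2,dy=-1->C
  (5,8):dx=+6,dy=+13->C; (5,9):dx=+2,dy=+5->C; (6,7):dx=-7,dy=-8->C; (6,8):dx=+1,dy=+6->C
  (6,9):dx=-3,dy=-2->C; (7,8):dx=+8,dy=+14->C; (7,9):dx=+4,dy=+6->C; (8,9):dx=-4,dy=-8->C
Step 2: C = 33, D = 3, total pairs = 36.
Step 3: tau = (C - D)/(n(n-1)/2) = (33 - 3)/36 = 0.833333.
Step 4: Exact two-sided p-value (enumerate n! = 362880 permutations of y under H0): p = 0.000854.
Step 5: alpha = 0.1. reject H0.

tau_b = 0.8333 (C=33, D=3), p = 0.000854, reject H0.


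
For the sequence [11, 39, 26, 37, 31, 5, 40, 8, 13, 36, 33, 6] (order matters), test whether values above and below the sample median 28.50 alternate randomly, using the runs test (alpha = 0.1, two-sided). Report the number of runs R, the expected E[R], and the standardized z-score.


Step 1: Compute median = 28.50; label A = above, B = below.
Labels in order: BABAABABBAAB  (n_A = 6, n_B = 6)
Step 2: Count runs R = 9.
Step 3: Under H0 (random ordering), E[R] = 2*n_A*n_B/(n_A+n_B) + 1 = 2*6*6/12 + 1 = 7.0000.
        Var[R] = 2*n_A*n_B*(2*n_A*n_B - n_A - n_B) / ((n_A+n_B)^2 * (n_A+n_B-1)) = 4320/1584 = 2.7273.
        SD[R] = 1.6514.
Step 4: Continuity-corrected z = (R - 0.5 - E[R]) / SD[R] = (9 - 0.5 - 7.0000) / 1.6514 = 0.9083.
Step 5: Two-sided p-value via normal approximation = 2*(1 - Phi(|z|)) = 0.363722.
Step 6: alpha = 0.1. fail to reject H0.

R = 9, z = 0.9083, p = 0.363722, fail to reject H0.


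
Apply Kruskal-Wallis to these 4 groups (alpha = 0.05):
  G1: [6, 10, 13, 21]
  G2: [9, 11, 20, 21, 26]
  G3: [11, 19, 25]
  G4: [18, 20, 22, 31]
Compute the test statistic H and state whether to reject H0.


Step 1: Combine all N = 16 observations and assign midranks.
sorted (value, group, rank): (6,G1,1), (9,G2,2), (10,G1,3), (11,G2,4.5), (11,G3,4.5), (13,G1,6), (18,G4,7), (19,G3,8), (20,G2,9.5), (20,G4,9.5), (21,G1,11.5), (21,G2,11.5), (22,G4,13), (25,G3,14), (26,G2,15), (31,G4,16)
Step 2: Sum ranks within each group.
R_1 = 21.5 (n_1 = 4)
R_2 = 42.5 (n_2 = 5)
R_3 = 26.5 (n_3 = 3)
R_4 = 45.5 (n_4 = 4)
Step 3: H = 12/(N(N+1)) * sum(R_i^2/n_i) - 3(N+1)
     = 12/(16*17) * (21.5^2/4 + 42.5^2/5 + 26.5^2/3 + 45.5^2/4) - 3*17
     = 0.044118 * 1228.46 - 51
     = 3.196691.
Step 4: Ties present; correction factor C = 1 - 18/(16^3 - 16) = 0.995588. Corrected H = 3.196691 / 0.995588 = 3.210857.
Step 5: Under H0, H ~ chi^2(3); p-value = 0.360244.
Step 6: alpha = 0.05. fail to reject H0.

H = 3.2109, df = 3, p = 0.360244, fail to reject H0.


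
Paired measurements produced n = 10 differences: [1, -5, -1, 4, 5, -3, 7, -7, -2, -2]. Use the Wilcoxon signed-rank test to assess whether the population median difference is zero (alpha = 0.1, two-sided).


Step 1: Drop any zero differences (none here) and take |d_i|.
|d| = [1, 5, 1, 4, 5, 3, 7, 7, 2, 2]
Step 2: Midrank |d_i| (ties get averaged ranks).
ranks: |1|->1.5, |5|->7.5, |1|->1.5, |4|->6, |5|->7.5, |3|->5, |7|->9.5, |7|->9.5, |2|->3.5, |2|->3.5
Step 3: Attach original signs; sum ranks with positive sign and with negative sign.
W+ = 1.5 + 6 + 7.5 + 9.5 = 24.5
W- = 7.5 + 1.5 + 5 + 9.5 + 3.5 + 3.5 = 30.5
(Check: W+ + W- = 55 should equal n(n+1)/2 = 55.)
Step 4: Test statistic W = min(W+, W-) = 24.5.
Step 5: Ties in |d|, so use the tie-corrected normal approximation.
        E[W] = n(n+1)/4 = 10*11/4 = 27.5.
        Tie groups: |d|=1 (t=2), |d|=2 (t=2), |d|=5 (t=2), |d|=7 (t=2); sum(t^3 - t) = 24.
        Var[W] = n(n+1)(2n+1)/24 - sum(t^3-t)/48 = 2310/24 - 24/48 = 95.75.
        z = (W - E[W]) / sqrt(Var[W]) = (24.5 - 27.5) / 9.7852 = -0.3066.
        Two-sided p = 2*Phi(z) = 0.759159.
Step 6: alpha = 0.1. fail to reject H0.

W+ = 24.5, W- = 30.5, W = min = 24.5, p = 0.759159, fail to reject H0.


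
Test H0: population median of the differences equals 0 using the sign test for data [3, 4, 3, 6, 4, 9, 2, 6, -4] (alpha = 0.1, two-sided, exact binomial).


Step 1: Discard zero differences. Original n = 9; n_eff = number of nonzero differences = 9.
Nonzero differences (with sign): +3, +4, +3, +6, +4, +9, +2, +6, -4
Step 2: Count signs: positive = 8, negative = 1.
Step 3: Under H0: P(positive) = 0.5, so the number of positives S ~ Bin(9, 0.5).
Step 4: Two-sided exact p-value = sum of Bin(9,0.5) probabilities at or below the observed probability = 0.039062.
Step 5: alpha = 0.1. reject H0.

n_eff = 9, pos = 8, neg = 1, p = 0.039062, reject H0.


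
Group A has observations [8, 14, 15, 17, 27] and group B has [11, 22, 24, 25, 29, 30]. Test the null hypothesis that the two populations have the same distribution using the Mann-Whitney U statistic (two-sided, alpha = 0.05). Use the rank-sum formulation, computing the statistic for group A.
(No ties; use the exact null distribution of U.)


Step 1: Combine and sort all 11 observations; assign midranks.
sorted (value, group): (8,X), (11,Y), (14,X), (15,X), (17,X), (22,Y), (24,Y), (25,Y), (27,X), (29,Y), (30,Y)
ranks: 8->1, 11->2, 14->3, 15->4, 17->5, 22->6, 24->7, 25->8, 27->9, 29->10, 30->11
Step 2: Rank sum for X: R1 = 1 + 3 + 4 + 5 + 9 = 22.
Step 3: U_X = R1 - n1(n1+1)/2 = 22 - 5*6/2 = 22 - 15 = 7.
       U_Y = n1*n2 - U_X = 30 - 7 = 23.
Step 4: No ties, so the exact null distribution of U (based on enumerating the C(11,5) = 462 equally likely rank assignments) gives the two-sided p-value.
Step 5: p-value = 0.177489; compare to alpha = 0.05. fail to reject H0.

U_X = 7, p = 0.177489, fail to reject H0 at alpha = 0.05.


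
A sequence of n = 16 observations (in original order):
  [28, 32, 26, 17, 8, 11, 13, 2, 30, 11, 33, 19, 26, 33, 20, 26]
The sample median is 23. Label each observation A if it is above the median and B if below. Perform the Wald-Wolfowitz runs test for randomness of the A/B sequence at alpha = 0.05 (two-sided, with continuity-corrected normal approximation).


Step 1: Compute median = 23; label A = above, B = below.
Labels in order: AAABBBBBABABAABA  (n_A = 8, n_B = 8)
Step 2: Count runs R = 9.
Step 3: Under H0 (random ordering), E[R] = 2*n_A*n_B/(n_A+n_B) + 1 = 2*8*8/16 + 1 = 9.0000.
        Var[R] = 2*n_A*n_B*(2*n_A*n_B - n_A - n_B) / ((n_A+n_B)^2 * (n_A+n_B-1)) = 14336/3840 = 3.7333.
        SD[R] = 1.9322.
Step 4: R = E[R], so z = 0 with no continuity correction.
Step 5: Two-sided p-value via normal approximation = 2*(1 - Phi(|z|)) = 1.000000.
Step 6: alpha = 0.05. fail to reject H0.

R = 9, z = 0.0000, p = 1.000000, fail to reject H0.


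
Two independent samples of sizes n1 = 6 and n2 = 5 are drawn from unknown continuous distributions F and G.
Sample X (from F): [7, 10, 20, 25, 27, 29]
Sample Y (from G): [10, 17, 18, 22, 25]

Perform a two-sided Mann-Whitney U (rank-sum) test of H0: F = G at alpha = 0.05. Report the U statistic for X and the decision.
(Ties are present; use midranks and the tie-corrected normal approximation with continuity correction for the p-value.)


Step 1: Combine and sort all 11 observations; assign midranks.
sorted (value, group): (7,X), (10,X), (10,Y), (17,Y), (18,Y), (20,X), (22,Y), (25,X), (25,Y), (27,X), (29,X)
ranks: 7->1, 10->2.5, 10->2.5, 17->4, 18->5, 20->6, 22->7, 25->8.5, 25->8.5, 27->10, 29->11
Step 2: Rank sum for X: R1 = 1 + 2.5 + 6 + 8.5 + 10 + 11 = 39.
Step 3: U_X = R1 - n1(n1+1)/2 = 39 - 6*7/2 = 39 - 21 = 18.
       U_Y = n1*n2 - U_X = 30 - 18 = 12.
Step 4: Ties are present, so use the tie-corrected normal approximation (with continuity correction) for the p-value.
Step 5: p-value = 0.646576; compare to alpha = 0.05. fail to reject H0.

U_X = 18, p = 0.646576, fail to reject H0 at alpha = 0.05.


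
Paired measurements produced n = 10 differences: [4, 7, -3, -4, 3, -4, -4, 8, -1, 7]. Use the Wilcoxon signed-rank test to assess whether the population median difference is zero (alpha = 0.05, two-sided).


Step 1: Drop any zero differences (none here) and take |d_i|.
|d| = [4, 7, 3, 4, 3, 4, 4, 8, 1, 7]
Step 2: Midrank |d_i| (ties get averaged ranks).
ranks: |4|->5.5, |7|->8.5, |3|->2.5, |4|->5.5, |3|->2.5, |4|->5.5, |4|->5.5, |8|->10, |1|->1, |7|->8.5
Step 3: Attach original signs; sum ranks with positive sign and with negative sign.
W+ = 5.5 + 8.5 + 2.5 + 10 + 8.5 = 35
W- = 2.5 + 5.5 + 5.5 + 5.5 + 1 = 20
(Check: W+ + W- = 55 should equal n(n+1)/2 = 55.)
Step 4: Test statistic W = min(W+, W-) = 20.
Step 5: Ties in |d|, so use the tie-corrected normal approximation.
        E[W] = n(n+1)/4 = 10*11/4 = 27.5.
        Tie groups: |d|=3 (t=2), |d|=4 (t=4), |d|=7 (t=2); sum(t^3 - t) = 72.
        Var[W] = n(n+1)(2n+1)/24 - sum(t^3-t)/48 = 2310/24 - 72/48 = 94.75.
        z = (W - E[W]) / sqrt(Var[W]) = (20 - 27.5) / 9.7340 = -0.7705.
        Two-sided p = 2*Phi(z) = 0.441004.
Step 6: alpha = 0.05. fail to reject H0.

W+ = 35, W- = 20, W = min = 20, p = 0.441004, fail to reject H0.


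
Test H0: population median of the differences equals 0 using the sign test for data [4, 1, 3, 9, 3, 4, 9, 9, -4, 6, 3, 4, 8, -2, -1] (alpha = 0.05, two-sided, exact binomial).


Step 1: Discard zero differences. Original n = 15; n_eff = number of nonzero differences = 15.
Nonzero differences (with sign): +4, +1, +3, +9, +3, +4, +9, +9, -4, +6, +3, +4, +8, -2, -1
Step 2: Count signs: positive = 12, negative = 3.
Step 3: Under H0: P(positive) = 0.5, so the number of positives S ~ Bin(15, 0.5).
Step 4: Two-sided exact p-value = sum of Bin(15,0.5) probabilities at or below the observed probability = 0.035156.
Step 5: alpha = 0.05. reject H0.

n_eff = 15, pos = 12, neg = 3, p = 0.035156, reject H0.


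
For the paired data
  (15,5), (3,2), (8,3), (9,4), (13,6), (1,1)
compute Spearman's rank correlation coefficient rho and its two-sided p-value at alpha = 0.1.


Step 1: Rank x and y separately (midranks; no ties here).
rank(x): 15->6, 3->2, 8->3, 9->4, 13->5, 1->1
rank(y): 5->5, 2->2, 3->3, 4->4, 6->6, 1->1
Step 2: d_i = R_x(i) - R_y(i); compute d_i^2.
  (6-5)^2=1, (2-2)^2=0, (3-3)^2=0, (4-4)^2=0, (5-6)^2=1, (1-1)^2=0
sum(d^2) = 2.
Step 3: rho = 1 - 6*2 / (6*(6^2 - 1)) = 1 - 12/210 = 0.942857.
Step 4: Under H0, t = rho * sqrt((n-2)/(1-rho^2)) = 5.6595 ~ t(4).
Step 5: Two-sided p-value from the t-distribution with 4 df = 0.004805.
Step 6: alpha = 0.1. reject H0.

rho = 0.9429, p = 0.004805, reject H0 at alpha = 0.1.


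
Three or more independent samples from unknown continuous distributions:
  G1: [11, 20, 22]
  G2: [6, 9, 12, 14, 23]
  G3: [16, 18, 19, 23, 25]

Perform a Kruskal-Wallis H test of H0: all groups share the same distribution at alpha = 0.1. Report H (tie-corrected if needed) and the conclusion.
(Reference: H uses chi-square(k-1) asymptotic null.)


Step 1: Combine all N = 13 observations and assign midranks.
sorted (value, group, rank): (6,G2,1), (9,G2,2), (11,G1,3), (12,G2,4), (14,G2,5), (16,G3,6), (18,G3,7), (19,G3,8), (20,G1,9), (22,G1,10), (23,G2,11.5), (23,G3,11.5), (25,G3,13)
Step 2: Sum ranks within each group.
R_1 = 22 (n_1 = 3)
R_2 = 23.5 (n_2 = 5)
R_3 = 45.5 (n_3 = 5)
Step 3: H = 12/(N(N+1)) * sum(R_i^2/n_i) - 3(N+1)
     = 12/(13*14) * (22^2/3 + 23.5^2/5 + 45.5^2/5) - 3*14
     = 0.065934 * 685.833 - 42
     = 3.219780.
Step 4: Ties present; correction factor C = 1 - 6/(13^3 - 13) = 0.997253. Corrected H = 3.219780 / 0.997253 = 3.228650.
Step 5: Under H0, H ~ chi^2(2); p-value = 0.199025.
Step 6: alpha = 0.1. fail to reject H0.

H = 3.2287, df = 2, p = 0.199025, fail to reject H0.


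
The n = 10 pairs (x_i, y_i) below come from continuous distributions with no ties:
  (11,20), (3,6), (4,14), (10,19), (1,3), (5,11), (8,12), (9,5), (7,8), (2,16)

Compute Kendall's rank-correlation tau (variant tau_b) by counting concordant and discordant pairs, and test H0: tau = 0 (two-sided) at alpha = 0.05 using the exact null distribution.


Step 1: Enumerate the 45 unordered pairs (i,j) with i<j and classify each by sign(x_j-x_i) * sign(y_j-y_i).
  (1,2):dx=-8,dy=-14->C; (1,3):dx=-7,dy=-6->C; (1,4):dx=-1,dy=-1->C; (1,5):dx=-10,dy=-17->C
  (1,6):dx=-6,dy=-9->C; (1,7):dx=-3,dy=-8->C; (1,8):dx=-2,dy=-15->C; (1,9):dx=-4,dy=-12->C
  (1,10):dx=-9,dy=-4->C; (2,3):dx=+1,dy=+8->C; (2,4):dx=+7,dy=+13->C; (2,5):dx=-2,dy=-3->C
  (2,6):dx=+2,dy=+5->C; (2,7):dx=+5,dy=+6->C; (2,8):dx=+6,dy=-1->D; (2,9):dx=+4,dy=+2->C
  (2,10):dx=-1,dy=+10->D; (3,4):dx=+6,dy=+5->C; (3,5):dx=-3,dy=-11->C; (3,6):dx=+1,dy=-3->D
  (3,7):dx=+4,dy=-2->D; (3,8):dx=+5,dy=-9->D; (3,9):dx=+3,dy=-6->D; (3,10):dx=-2,dy=+2->D
  (4,5):dx=-9,dy=-16->C; (4,6):dx=-5,dy=-8->C; (4,7):dx=-2,dy=-7->C; (4,8):dx=-1,dy=-14->C
  (4,9):dx=-3,dy=-11->C; (4,10):dx=-8,dy=-3->C; (5,6):dx=+4,dy=+8->C; (5,7):dx=+7,dy=+9->C
  (5,8):dx=+8,dy=+2->C; (5,9):dx=+6,dy=+5->C; (5,10):dx=+1,dy=+13->C; (6,7):dx=+3,dy=+1->C
  (6,8):dx=+4,dy=-6->D; (6,9):dx=+2,dy=-3->D; (6,10):dx=-3,dy=+5->D; (7,8):dx=+1,dy=-7->D
  (7,9):dx=-1,dy=-4->C; (7,10):dx=-6,dy=+4->D; (8,9):dx=-2,dy=+3->D; (8,10):dx=-7,dy=+11->D
  (9,10):dx=-5,dy=+8->D
Step 2: C = 30, D = 15, total pairs = 45.
Step 3: tau = (C - D)/(n(n-1)/2) = (30 - 15)/45 = 0.333333.
Step 4: Exact two-sided p-value (enumerate n! = 3628800 permutations of y under H0): p = 0.216373.
Step 5: alpha = 0.05. fail to reject H0.

tau_b = 0.3333 (C=30, D=15), p = 0.216373, fail to reject H0.


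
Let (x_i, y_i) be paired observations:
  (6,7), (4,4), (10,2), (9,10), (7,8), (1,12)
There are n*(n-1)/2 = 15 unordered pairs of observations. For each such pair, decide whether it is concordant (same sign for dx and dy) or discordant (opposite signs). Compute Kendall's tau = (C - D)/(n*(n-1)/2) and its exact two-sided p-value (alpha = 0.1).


Step 1: Enumerate the 15 unordered pairs (i,j) with i<j and classify each by sign(x_j-x_i) * sign(y_j-y_i).
  (1,2):dx=-2,dy=-3->C; (1,3):dx=+4,dy=-5->D; (1,4):dx=+3,dy=+3->C; (1,5):dx=+1,dy=+1->C
  (1,6):dx=-5,dy=+5->D; (2,3):dx=+6,dy=-2->D; (2,4):dx=+5,dy=+6->C; (2,5):dx=+3,dy=+4->C
  (2,6):dx=-3,dy=+8->D; (3,4):dx=-1,dy=+8->D; (3,5):dx=-3,dy=+6->D; (3,6):dx=-9,dy=+10->D
  (4,5):dx=-2,dy=-2->C; (4,6):dx=-8,dy=+2->D; (5,6):dx=-6,dy=+4->D
Step 2: C = 6, D = 9, total pairs = 15.
Step 3: tau = (C - D)/(n(n-1)/2) = (6 - 9)/15 = -0.200000.
Step 4: Exact two-sided p-value (enumerate n! = 720 permutations of y under H0): p = 0.719444.
Step 5: alpha = 0.1. fail to reject H0.

tau_b = -0.2000 (C=6, D=9), p = 0.719444, fail to reject H0.


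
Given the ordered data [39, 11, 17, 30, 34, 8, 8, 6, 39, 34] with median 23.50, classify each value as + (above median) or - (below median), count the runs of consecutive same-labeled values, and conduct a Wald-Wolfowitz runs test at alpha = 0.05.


Step 1: Compute median = 23.50; label A = above, B = below.
Labels in order: ABBAABBBAA  (n_A = 5, n_B = 5)
Step 2: Count runs R = 5.
Step 3: Under H0 (random ordering), E[R] = 2*n_A*n_B/(n_A+n_B) + 1 = 2*5*5/10 + 1 = 6.0000.
        Var[R] = 2*n_A*n_B*(2*n_A*n_B - n_A - n_B) / ((n_A+n_B)^2 * (n_A+n_B-1)) = 2000/900 = 2.2222.
        SD[R] = 1.4907.
Step 4: Continuity-corrected z = (R + 0.5 - E[R]) / SD[R] = (5 + 0.5 - 6.0000) / 1.4907 = -0.3354.
Step 5: Two-sided p-value via normal approximation = 2*(1 - Phi(|z|)) = 0.737316.
Step 6: alpha = 0.05. fail to reject H0.

R = 5, z = -0.3354, p = 0.737316, fail to reject H0.


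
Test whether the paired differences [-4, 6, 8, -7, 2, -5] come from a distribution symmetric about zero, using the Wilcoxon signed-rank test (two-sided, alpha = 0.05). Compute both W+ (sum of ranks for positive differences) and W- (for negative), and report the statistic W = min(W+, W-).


Step 1: Drop any zero differences (none here) and take |d_i|.
|d| = [4, 6, 8, 7, 2, 5]
Step 2: Midrank |d_i| (ties get averaged ranks).
ranks: |4|->2, |6|->4, |8|->6, |7|->5, |2|->1, |5|->3
Step 3: Attach original signs; sum ranks with positive sign and with negative sign.
W+ = 4 + 6 + 1 = 11
W- = 2 + 5 + 3 = 10
(Check: W+ + W- = 21 should equal n(n+1)/2 = 21.)
Step 4: Test statistic W = min(W+, W-) = 10.
Step 5: No ties, so the exact null distribution over the 2^6 = 64 sign assignments gives the two-sided p-value = 1.000000.
Step 6: alpha = 0.05. fail to reject H0.

W+ = 11, W- = 10, W = min = 10, p = 1.000000, fail to reject H0.


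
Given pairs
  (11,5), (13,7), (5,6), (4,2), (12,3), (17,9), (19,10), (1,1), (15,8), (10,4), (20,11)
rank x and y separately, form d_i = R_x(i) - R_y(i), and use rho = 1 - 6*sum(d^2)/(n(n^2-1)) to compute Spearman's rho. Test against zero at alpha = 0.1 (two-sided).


Step 1: Rank x and y separately (midranks; no ties here).
rank(x): 11->5, 13->7, 5->3, 4->2, 12->6, 17->9, 19->10, 1->1, 15->8, 10->4, 20->11
rank(y): 5->5, 7->7, 6->6, 2->2, 3->3, 9->9, 10->10, 1->1, 8->8, 4->4, 11->11
Step 2: d_i = R_x(i) - R_y(i); compute d_i^2.
  (5-5)^2=0, (7-7)^2=0, (3-6)^2=9, (2-2)^2=0, (6-3)^2=9, (9-9)^2=0, (10-10)^2=0, (1-1)^2=0, (8-8)^2=0, (4-4)^2=0, (11-11)^2=0
sum(d^2) = 18.
Step 3: rho = 1 - 6*18 / (11*(11^2 - 1)) = 1 - 108/1320 = 0.918182.
Step 4: Under H0, t = rho * sqrt((n-2)/(1-rho^2)) = 6.9531 ~ t(9).
Step 5: Two-sided p-value from the t-distribution with 9 df = 0.000067.
Step 6: alpha = 0.1. reject H0.

rho = 0.9182, p = 0.000067, reject H0 at alpha = 0.1.


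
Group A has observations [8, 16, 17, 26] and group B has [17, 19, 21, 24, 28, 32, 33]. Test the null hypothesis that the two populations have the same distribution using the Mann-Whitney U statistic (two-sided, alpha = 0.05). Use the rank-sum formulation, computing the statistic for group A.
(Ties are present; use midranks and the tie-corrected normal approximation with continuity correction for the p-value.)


Step 1: Combine and sort all 11 observations; assign midranks.
sorted (value, group): (8,X), (16,X), (17,X), (17,Y), (19,Y), (21,Y), (24,Y), (26,X), (28,Y), (32,Y), (33,Y)
ranks: 8->1, 16->2, 17->3.5, 17->3.5, 19->5, 21->6, 24->7, 26->8, 28->9, 32->10, 33->11
Step 2: Rank sum for X: R1 = 1 + 2 + 3.5 + 8 = 14.5.
Step 3: U_X = R1 - n1(n1+1)/2 = 14.5 - 4*5/2 = 14.5 - 10 = 4.5.
       U_Y = n1*n2 - U_X = 28 - 4.5 = 23.5.
Step 4: Ties are present, so use the tie-corrected normal approximation (with continuity correction) for the p-value.
Step 5: p-value = 0.088247; compare to alpha = 0.05. fail to reject H0.

U_X = 4.5, p = 0.088247, fail to reject H0 at alpha = 0.05.


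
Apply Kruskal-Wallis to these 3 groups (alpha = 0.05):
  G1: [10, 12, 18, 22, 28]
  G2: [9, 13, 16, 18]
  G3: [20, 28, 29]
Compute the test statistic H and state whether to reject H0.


Step 1: Combine all N = 12 observations and assign midranks.
sorted (value, group, rank): (9,G2,1), (10,G1,2), (12,G1,3), (13,G2,4), (16,G2,5), (18,G1,6.5), (18,G2,6.5), (20,G3,8), (22,G1,9), (28,G1,10.5), (28,G3,10.5), (29,G3,12)
Step 2: Sum ranks within each group.
R_1 = 31 (n_1 = 5)
R_2 = 16.5 (n_2 = 4)
R_3 = 30.5 (n_3 = 3)
Step 3: H = 12/(N(N+1)) * sum(R_i^2/n_i) - 3(N+1)
     = 12/(12*13) * (31^2/5 + 16.5^2/4 + 30.5^2/3) - 3*13
     = 0.076923 * 570.346 - 39
     = 4.872756.
Step 4: Ties present; correction factor C = 1 - 12/(12^3 - 12) = 0.993007. Corrected H = 4.872756 / 0.993007 = 4.907072.
Step 5: Under H0, H ~ chi^2(2); p-value = 0.085989.
Step 6: alpha = 0.05. fail to reject H0.

H = 4.9071, df = 2, p = 0.085989, fail to reject H0.


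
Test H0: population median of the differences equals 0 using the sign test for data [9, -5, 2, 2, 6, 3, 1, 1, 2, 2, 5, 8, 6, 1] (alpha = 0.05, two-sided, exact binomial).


Step 1: Discard zero differences. Original n = 14; n_eff = number of nonzero differences = 14.
Nonzero differences (with sign): +9, -5, +2, +2, +6, +3, +1, +1, +2, +2, +5, +8, +6, +1
Step 2: Count signs: positive = 13, negative = 1.
Step 3: Under H0: P(positive) = 0.5, so the number of positives S ~ Bin(14, 0.5).
Step 4: Two-sided exact p-value = sum of Bin(14,0.5) probabilities at or below the observed probability = 0.001831.
Step 5: alpha = 0.05. reject H0.

n_eff = 14, pos = 13, neg = 1, p = 0.001831, reject H0.


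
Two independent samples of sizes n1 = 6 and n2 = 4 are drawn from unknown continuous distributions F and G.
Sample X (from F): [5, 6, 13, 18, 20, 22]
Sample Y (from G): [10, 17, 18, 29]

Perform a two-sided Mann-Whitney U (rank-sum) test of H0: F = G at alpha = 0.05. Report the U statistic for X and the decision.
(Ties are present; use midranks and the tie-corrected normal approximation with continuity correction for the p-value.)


Step 1: Combine and sort all 10 observations; assign midranks.
sorted (value, group): (5,X), (6,X), (10,Y), (13,X), (17,Y), (18,X), (18,Y), (20,X), (22,X), (29,Y)
ranks: 5->1, 6->2, 10->3, 13->4, 17->5, 18->6.5, 18->6.5, 20->8, 22->9, 29->10
Step 2: Rank sum for X: R1 = 1 + 2 + 4 + 6.5 + 8 + 9 = 30.5.
Step 3: U_X = R1 - n1(n1+1)/2 = 30.5 - 6*7/2 = 30.5 - 21 = 9.5.
       U_Y = n1*n2 - U_X = 24 - 9.5 = 14.5.
Step 4: Ties are present, so use the tie-corrected normal approximation (with continuity correction) for the p-value.
Step 5: p-value = 0.668870; compare to alpha = 0.05. fail to reject H0.

U_X = 9.5, p = 0.668870, fail to reject H0 at alpha = 0.05.


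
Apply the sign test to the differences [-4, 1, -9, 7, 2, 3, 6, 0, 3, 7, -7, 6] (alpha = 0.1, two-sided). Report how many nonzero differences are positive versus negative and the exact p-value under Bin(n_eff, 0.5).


Step 1: Discard zero differences. Original n = 12; n_eff = number of nonzero differences = 11.
Nonzero differences (with sign): -4, +1, -9, +7, +2, +3, +6, +3, +7, -7, +6
Step 2: Count signs: positive = 8, negative = 3.
Step 3: Under H0: P(positive) = 0.5, so the number of positives S ~ Bin(11, 0.5).
Step 4: Two-sided exact p-value = sum of Bin(11,0.5) probabilities at or below the observed probability = 0.226562.
Step 5: alpha = 0.1. fail to reject H0.

n_eff = 11, pos = 8, neg = 3, p = 0.226562, fail to reject H0.


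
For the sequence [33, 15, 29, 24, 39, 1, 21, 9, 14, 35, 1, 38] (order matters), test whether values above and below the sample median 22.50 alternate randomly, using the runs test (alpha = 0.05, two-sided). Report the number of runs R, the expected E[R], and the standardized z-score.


Step 1: Compute median = 22.50; label A = above, B = below.
Labels in order: ABAAABBBBABA  (n_A = 6, n_B = 6)
Step 2: Count runs R = 7.
Step 3: Under H0 (random ordering), E[R] = 2*n_A*n_B/(n_A+n_B) + 1 = 2*6*6/12 + 1 = 7.0000.
        Var[R] = 2*n_A*n_B*(2*n_A*n_B - n_A - n_B) / ((n_A+n_B)^2 * (n_A+n_B-1)) = 4320/1584 = 2.7273.
        SD[R] = 1.6514.
Step 4: R = E[R], so z = 0 with no continuity correction.
Step 5: Two-sided p-value via normal approximation = 2*(1 - Phi(|z|)) = 1.000000.
Step 6: alpha = 0.05. fail to reject H0.

R = 7, z = 0.0000, p = 1.000000, fail to reject H0.


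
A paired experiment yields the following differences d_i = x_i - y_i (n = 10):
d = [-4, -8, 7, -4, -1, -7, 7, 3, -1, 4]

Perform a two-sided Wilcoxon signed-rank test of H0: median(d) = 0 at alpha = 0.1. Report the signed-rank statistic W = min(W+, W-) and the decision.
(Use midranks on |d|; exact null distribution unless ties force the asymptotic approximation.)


Step 1: Drop any zero differences (none here) and take |d_i|.
|d| = [4, 8, 7, 4, 1, 7, 7, 3, 1, 4]
Step 2: Midrank |d_i| (ties get averaged ranks).
ranks: |4|->5, |8|->10, |7|->8, |4|->5, |1|->1.5, |7|->8, |7|->8, |3|->3, |1|->1.5, |4|->5
Step 3: Attach original signs; sum ranks with positive sign and with negative sign.
W+ = 8 + 8 + 3 + 5 = 24
W- = 5 + 10 + 5 + 1.5 + 8 + 1.5 = 31
(Check: W+ + W- = 55 should equal n(n+1)/2 = 55.)
Step 4: Test statistic W = min(W+, W-) = 24.
Step 5: Ties in |d|, so use the tie-corrected normal approximation.
        E[W] = n(n+1)/4 = 10*11/4 = 27.5.
        Tie groups: |d|=1 (t=2), |d|=4 (t=3), |d|=7 (t=3); sum(t^3 - t) = 54.
        Var[W] = n(n+1)(2n+1)/24 - sum(t^3-t)/48 = 2310/24 - 54/48 = 95.125.
        z = (W - E[W]) / sqrt(Var[W]) = (24 - 27.5) / 9.7532 = -0.3589.
        Two-sided p = 2*Phi(z) = 0.719703.
Step 6: alpha = 0.1. fail to reject H0.

W+ = 24, W- = 31, W = min = 24, p = 0.719703, fail to reject H0.


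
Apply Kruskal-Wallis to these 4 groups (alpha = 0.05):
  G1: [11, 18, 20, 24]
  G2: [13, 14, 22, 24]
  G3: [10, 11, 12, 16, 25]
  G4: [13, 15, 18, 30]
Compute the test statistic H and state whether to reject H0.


Step 1: Combine all N = 17 observations and assign midranks.
sorted (value, group, rank): (10,G3,1), (11,G1,2.5), (11,G3,2.5), (12,G3,4), (13,G2,5.5), (13,G4,5.5), (14,G2,7), (15,G4,8), (16,G3,9), (18,G1,10.5), (18,G4,10.5), (20,G1,12), (22,G2,13), (24,G1,14.5), (24,G2,14.5), (25,G3,16), (30,G4,17)
Step 2: Sum ranks within each group.
R_1 = 39.5 (n_1 = 4)
R_2 = 40 (n_2 = 4)
R_3 = 32.5 (n_3 = 5)
R_4 = 41 (n_4 = 4)
Step 3: H = 12/(N(N+1)) * sum(R_i^2/n_i) - 3(N+1)
     = 12/(17*18) * (39.5^2/4 + 40^2/4 + 32.5^2/5 + 41^2/4) - 3*18
     = 0.039216 * 1421.56 - 54
     = 1.747549.
Step 4: Ties present; correction factor C = 1 - 24/(17^3 - 17) = 0.995098. Corrected H = 1.747549 / 0.995098 = 1.756158.
Step 5: Under H0, H ~ chi^2(3); p-value = 0.624522.
Step 6: alpha = 0.05. fail to reject H0.

H = 1.7562, df = 3, p = 0.624522, fail to reject H0.


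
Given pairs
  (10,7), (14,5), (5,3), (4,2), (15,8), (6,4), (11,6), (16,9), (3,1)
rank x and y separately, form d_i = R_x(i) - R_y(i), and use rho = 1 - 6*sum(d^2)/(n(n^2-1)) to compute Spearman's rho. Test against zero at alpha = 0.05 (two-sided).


Step 1: Rank x and y separately (midranks; no ties here).
rank(x): 10->5, 14->7, 5->3, 4->2, 15->8, 6->4, 11->6, 16->9, 3->1
rank(y): 7->7, 5->5, 3->3, 2->2, 8->8, 4->4, 6->6, 9->9, 1->1
Step 2: d_i = R_x(i) - R_y(i); compute d_i^2.
  (5-7)^2=4, (7-5)^2=4, (3-3)^2=0, (2-2)^2=0, (8-8)^2=0, (4-4)^2=0, (6-6)^2=0, (9-9)^2=0, (1-1)^2=0
sum(d^2) = 8.
Step 3: rho = 1 - 6*8 / (9*(9^2 - 1)) = 1 - 48/720 = 0.933333.
Step 4: Under H0, t = rho * sqrt((n-2)/(1-rho^2)) = 6.8783 ~ t(7).
Step 5: Two-sided p-value from the t-distribution with 7 df = 0.000236.
Step 6: alpha = 0.05. reject H0.

rho = 0.9333, p = 0.000236, reject H0 at alpha = 0.05.


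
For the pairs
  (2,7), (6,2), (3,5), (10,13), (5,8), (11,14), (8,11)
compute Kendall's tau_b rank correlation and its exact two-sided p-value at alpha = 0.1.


Step 1: Enumerate the 21 unordered pairs (i,j) with i<j and classify each by sign(x_j-x_i) * sign(y_j-y_i).
  (1,2):dx=+4,dy=-5->D; (1,3):dx=+1,dy=-2->D; (1,4):dx=+8,dy=+6->C; (1,5):dx=+3,dy=+1->C
  (1,6):dx=+9,dy=+7->C; (1,7):dx=+6,dy=+4->C; (2,3):dx=-3,dy=+3->D; (2,4):dx=+4,dy=+11->C
  (2,5):dx=-1,dy=+6->D; (2,6):dx=+5,dy=+12->C; (2,7):dx=+2,dy=+9->C; (3,4):dx=+7,dy=+8->C
  (3,5):dx=+2,dy=+3->C; (3,6):dx=+8,dy=+9->C; (3,7):dx=+5,dy=+6->C; (4,5):dx=-5,dy=-5->C
  (4,6):dx=+1,dy=+1->C; (4,7):dx=-2,dy=-2->C; (5,6):dx=+6,dy=+6->C; (5,7):dx=+3,dy=+3->C
  (6,7):dx=-3,dy=-3->C
Step 2: C = 17, D = 4, total pairs = 21.
Step 3: tau = (C - D)/(n(n-1)/2) = (17 - 4)/21 = 0.619048.
Step 4: Exact two-sided p-value (enumerate n! = 5040 permutations of y under H0): p = 0.069048.
Step 5: alpha = 0.1. reject H0.

tau_b = 0.6190 (C=17, D=4), p = 0.069048, reject H0.


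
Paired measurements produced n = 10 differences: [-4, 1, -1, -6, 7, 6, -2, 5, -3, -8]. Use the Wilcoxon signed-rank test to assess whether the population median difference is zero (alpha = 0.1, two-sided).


Step 1: Drop any zero differences (none here) and take |d_i|.
|d| = [4, 1, 1, 6, 7, 6, 2, 5, 3, 8]
Step 2: Midrank |d_i| (ties get averaged ranks).
ranks: |4|->5, |1|->1.5, |1|->1.5, |6|->7.5, |7|->9, |6|->7.5, |2|->3, |5|->6, |3|->4, |8|->10
Step 3: Attach original signs; sum ranks with positive sign and with negative sign.
W+ = 1.5 + 9 + 7.5 + 6 = 24
W- = 5 + 1.5 + 7.5 + 3 + 4 + 10 = 31
(Check: W+ + W- = 55 should equal n(n+1)/2 = 55.)
Step 4: Test statistic W = min(W+, W-) = 24.
Step 5: Ties in |d|, so use the tie-corrected normal approximation.
        E[W] = n(n+1)/4 = 10*11/4 = 27.5.
        Tie groups: |d|=1 (t=2), |d|=6 (t=2); sum(t^3 - t) = 12.
        Var[W] = n(n+1)(2n+1)/24 - sum(t^3-t)/48 = 2310/24 - 12/48 = 96.
        z = (W - E[W]) / sqrt(Var[W]) = (24 - 27.5) / 9.7980 = -0.3572.
        Two-sided p = 2*Phi(z) = 0.720929.
Step 6: alpha = 0.1. fail to reject H0.

W+ = 24, W- = 31, W = min = 24, p = 0.720929, fail to reject H0.


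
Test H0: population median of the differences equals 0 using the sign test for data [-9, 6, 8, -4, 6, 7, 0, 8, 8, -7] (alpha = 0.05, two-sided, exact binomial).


Step 1: Discard zero differences. Original n = 10; n_eff = number of nonzero differences = 9.
Nonzero differences (with sign): -9, +6, +8, -4, +6, +7, +8, +8, -7
Step 2: Count signs: positive = 6, negative = 3.
Step 3: Under H0: P(positive) = 0.5, so the number of positives S ~ Bin(9, 0.5).
Step 4: Two-sided exact p-value = sum of Bin(9,0.5) probabilities at or below the observed probability = 0.507812.
Step 5: alpha = 0.05. fail to reject H0.

n_eff = 9, pos = 6, neg = 3, p = 0.507812, fail to reject H0.


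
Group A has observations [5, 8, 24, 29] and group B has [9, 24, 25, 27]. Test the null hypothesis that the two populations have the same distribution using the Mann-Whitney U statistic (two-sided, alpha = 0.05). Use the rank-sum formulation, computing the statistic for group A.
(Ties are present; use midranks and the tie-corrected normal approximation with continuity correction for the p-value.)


Step 1: Combine and sort all 8 observations; assign midranks.
sorted (value, group): (5,X), (8,X), (9,Y), (24,X), (24,Y), (25,Y), (27,Y), (29,X)
ranks: 5->1, 8->2, 9->3, 24->4.5, 24->4.5, 25->6, 27->7, 29->8
Step 2: Rank sum for X: R1 = 1 + 2 + 4.5 + 8 = 15.5.
Step 3: U_X = R1 - n1(n1+1)/2 = 15.5 - 4*5/2 = 15.5 - 10 = 5.5.
       U_Y = n1*n2 - U_X = 16 - 5.5 = 10.5.
Step 4: Ties are present, so use the tie-corrected normal approximation (with continuity correction) for the p-value.
Step 5: p-value = 0.561363; compare to alpha = 0.05. fail to reject H0.

U_X = 5.5, p = 0.561363, fail to reject H0 at alpha = 0.05.


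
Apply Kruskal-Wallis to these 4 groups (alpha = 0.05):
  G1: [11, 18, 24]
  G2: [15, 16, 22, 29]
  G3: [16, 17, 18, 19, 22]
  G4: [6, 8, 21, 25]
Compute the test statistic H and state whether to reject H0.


Step 1: Combine all N = 16 observations and assign midranks.
sorted (value, group, rank): (6,G4,1), (8,G4,2), (11,G1,3), (15,G2,4), (16,G2,5.5), (16,G3,5.5), (17,G3,7), (18,G1,8.5), (18,G3,8.5), (19,G3,10), (21,G4,11), (22,G2,12.5), (22,G3,12.5), (24,G1,14), (25,G4,15), (29,G2,16)
Step 2: Sum ranks within each group.
R_1 = 25.5 (n_1 = 3)
R_2 = 38 (n_2 = 4)
R_3 = 43.5 (n_3 = 5)
R_4 = 29 (n_4 = 4)
Step 3: H = 12/(N(N+1)) * sum(R_i^2/n_i) - 3(N+1)
     = 12/(16*17) * (25.5^2/3 + 38^2/4 + 43.5^2/5 + 29^2/4) - 3*17
     = 0.044118 * 1166.45 - 51
     = 0.461029.
Step 4: Ties present; correction factor C = 1 - 18/(16^3 - 16) = 0.995588. Corrected H = 0.461029 / 0.995588 = 0.463072.
Step 5: Under H0, H ~ chi^2(3); p-value = 0.926926.
Step 6: alpha = 0.05. fail to reject H0.

H = 0.4631, df = 3, p = 0.926926, fail to reject H0.


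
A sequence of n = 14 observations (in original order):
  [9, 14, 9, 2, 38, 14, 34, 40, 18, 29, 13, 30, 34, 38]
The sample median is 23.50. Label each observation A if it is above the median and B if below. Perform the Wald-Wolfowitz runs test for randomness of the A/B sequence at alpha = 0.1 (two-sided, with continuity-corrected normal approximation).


Step 1: Compute median = 23.50; label A = above, B = below.
Labels in order: BBBBABAABABAAA  (n_A = 7, n_B = 7)
Step 2: Count runs R = 8.
Step 3: Under H0 (random ordering), E[R] = 2*n_A*n_B/(n_A+n_B) + 1 = 2*7*7/14 + 1 = 8.0000.
        Var[R] = 2*n_A*n_B*(2*n_A*n_B - n_A - n_B) / ((n_A+n_B)^2 * (n_A+n_B-1)) = 8232/2548 = 3.2308.
        SD[R] = 1.7974.
Step 4: R = E[R], so z = 0 with no continuity correction.
Step 5: Two-sided p-value via normal approximation = 2*(1 - Phi(|z|)) = 1.000000.
Step 6: alpha = 0.1. fail to reject H0.

R = 8, z = 0.0000, p = 1.000000, fail to reject H0.


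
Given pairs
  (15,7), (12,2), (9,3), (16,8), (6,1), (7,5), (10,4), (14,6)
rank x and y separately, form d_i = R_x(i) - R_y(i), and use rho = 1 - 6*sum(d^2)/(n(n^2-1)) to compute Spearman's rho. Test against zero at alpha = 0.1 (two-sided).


Step 1: Rank x and y separately (midranks; no ties here).
rank(x): 15->7, 12->5, 9->3, 16->8, 6->1, 7->2, 10->4, 14->6
rank(y): 7->7, 2->2, 3->3, 8->8, 1->1, 5->5, 4->4, 6->6
Step 2: d_i = R_x(i) - R_y(i); compute d_i^2.
  (7-7)^2=0, (5-2)^2=9, (3-3)^2=0, (8-8)^2=0, (1-1)^2=0, (2-5)^2=9, (4-4)^2=0, (6-6)^2=0
sum(d^2) = 18.
Step 3: rho = 1 - 6*18 / (8*(8^2 - 1)) = 1 - 108/504 = 0.785714.
Step 4: Under H0, t = rho * sqrt((n-2)/(1-rho^2)) = 3.1113 ~ t(6).
Step 5: Two-sided p-value from the t-distribution with 6 df = 0.020815.
Step 6: alpha = 0.1. reject H0.

rho = 0.7857, p = 0.020815, reject H0 at alpha = 0.1.


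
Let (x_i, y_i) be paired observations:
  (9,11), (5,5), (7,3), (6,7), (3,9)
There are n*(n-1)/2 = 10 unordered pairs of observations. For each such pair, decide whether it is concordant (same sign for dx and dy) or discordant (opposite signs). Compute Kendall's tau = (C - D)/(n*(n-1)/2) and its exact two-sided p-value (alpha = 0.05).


Step 1: Enumerate the 10 unordered pairs (i,j) with i<j and classify each by sign(x_j-x_i) * sign(y_j-y_i).
  (1,2):dx=-4,dy=-6->C; (1,3):dx=-2,dy=-8->C; (1,4):dx=-3,dy=-4->C; (1,5):dx=-6,dy=-2->C
  (2,3):dx=+2,dy=-2->D; (2,4):dx=+1,dy=+2->C; (2,5):dx=-2,dy=+4->D; (3,4):dx=-1,dy=+4->D
  (3,5):dx=-4,dy=+6->D; (4,5):dx=-3,dy=+2->D
Step 2: C = 5, D = 5, total pairs = 10.
Step 3: tau = (C - D)/(n(n-1)/2) = (5 - 5)/10 = 0.000000.
Step 4: Exact two-sided p-value (enumerate n! = 120 permutations of y under H0): p = 1.000000.
Step 5: alpha = 0.05. fail to reject H0.

tau_b = 0.0000 (C=5, D=5), p = 1.000000, fail to reject H0.


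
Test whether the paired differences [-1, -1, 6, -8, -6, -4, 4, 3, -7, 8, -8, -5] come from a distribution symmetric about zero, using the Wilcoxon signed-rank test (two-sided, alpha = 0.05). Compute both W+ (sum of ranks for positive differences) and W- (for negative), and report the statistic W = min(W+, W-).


Step 1: Drop any zero differences (none here) and take |d_i|.
|d| = [1, 1, 6, 8, 6, 4, 4, 3, 7, 8, 8, 5]
Step 2: Midrank |d_i| (ties get averaged ranks).
ranks: |1|->1.5, |1|->1.5, |6|->7.5, |8|->11, |6|->7.5, |4|->4.5, |4|->4.5, |3|->3, |7|->9, |8|->11, |8|->11, |5|->6
Step 3: Attach original signs; sum ranks with positive sign and with negative sign.
W+ = 7.5 + 4.5 + 3 + 11 = 26
W- = 1.5 + 1.5 + 11 + 7.5 + 4.5 + 9 + 11 + 6 = 52
(Check: W+ + W- = 78 should equal n(n+1)/2 = 78.)
Step 4: Test statistic W = min(W+, W-) = 26.
Step 5: Ties in |d|, so use the tie-corrected normal approximation.
        E[W] = n(n+1)/4 = 12*13/4 = 39.
        Tie groups: |d|=1 (t=2), |d|=4 (t=2), |d|=6 (t=2), |d|=8 (t=3); sum(t^3 - t) = 42.
        Var[W] = n(n+1)(2n+1)/24 - sum(t^3-t)/48 = 3900/24 - 42/48 = 161.625.
        z = (W - E[W]) / sqrt(Var[W]) = (26 - 39) / 12.7132 = -1.0226.
        Two-sided p = 2*Phi(z) = 0.306516.
Step 6: alpha = 0.05. fail to reject H0.

W+ = 26, W- = 52, W = min = 26, p = 0.306516, fail to reject H0.


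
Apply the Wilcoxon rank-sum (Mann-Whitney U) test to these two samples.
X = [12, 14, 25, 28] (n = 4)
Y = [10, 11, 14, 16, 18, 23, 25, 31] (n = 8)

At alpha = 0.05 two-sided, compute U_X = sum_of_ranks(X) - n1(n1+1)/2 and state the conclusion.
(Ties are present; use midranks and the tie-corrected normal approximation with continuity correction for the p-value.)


Step 1: Combine and sort all 12 observations; assign midranks.
sorted (value, group): (10,Y), (11,Y), (12,X), (14,X), (14,Y), (16,Y), (18,Y), (23,Y), (25,X), (25,Y), (28,X), (31,Y)
ranks: 10->1, 11->2, 12->3, 14->4.5, 14->4.5, 16->6, 18->7, 23->8, 25->9.5, 25->9.5, 28->11, 31->12
Step 2: Rank sum for X: R1 = 3 + 4.5 + 9.5 + 11 = 28.
Step 3: U_X = R1 - n1(n1+1)/2 = 28 - 4*5/2 = 28 - 10 = 18.
       U_Y = n1*n2 - U_X = 32 - 18 = 14.
Step 4: Ties are present, so use the tie-corrected normal approximation (with continuity correction) for the p-value.
Step 5: p-value = 0.798215; compare to alpha = 0.05. fail to reject H0.

U_X = 18, p = 0.798215, fail to reject H0 at alpha = 0.05.


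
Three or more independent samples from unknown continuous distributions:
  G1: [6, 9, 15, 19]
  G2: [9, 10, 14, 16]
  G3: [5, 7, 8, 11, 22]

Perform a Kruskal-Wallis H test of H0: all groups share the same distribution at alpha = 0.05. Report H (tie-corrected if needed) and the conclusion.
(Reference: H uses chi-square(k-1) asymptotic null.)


Step 1: Combine all N = 13 observations and assign midranks.
sorted (value, group, rank): (5,G3,1), (6,G1,2), (7,G3,3), (8,G3,4), (9,G1,5.5), (9,G2,5.5), (10,G2,7), (11,G3,8), (14,G2,9), (15,G1,10), (16,G2,11), (19,G1,12), (22,G3,13)
Step 2: Sum ranks within each group.
R_1 = 29.5 (n_1 = 4)
R_2 = 32.5 (n_2 = 4)
R_3 = 29 (n_3 = 5)
Step 3: H = 12/(N(N+1)) * sum(R_i^2/n_i) - 3(N+1)
     = 12/(13*14) * (29.5^2/4 + 32.5^2/4 + 29^2/5) - 3*14
     = 0.065934 * 649.825 - 42
     = 0.845604.
Step 4: Ties present; correction factor C = 1 - 6/(13^3 - 13) = 0.997253. Corrected H = 0.845604 / 0.997253 = 0.847934.
Step 5: Under H0, H ~ chi^2(2); p-value = 0.654446.
Step 6: alpha = 0.05. fail to reject H0.

H = 0.8479, df = 2, p = 0.654446, fail to reject H0.
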